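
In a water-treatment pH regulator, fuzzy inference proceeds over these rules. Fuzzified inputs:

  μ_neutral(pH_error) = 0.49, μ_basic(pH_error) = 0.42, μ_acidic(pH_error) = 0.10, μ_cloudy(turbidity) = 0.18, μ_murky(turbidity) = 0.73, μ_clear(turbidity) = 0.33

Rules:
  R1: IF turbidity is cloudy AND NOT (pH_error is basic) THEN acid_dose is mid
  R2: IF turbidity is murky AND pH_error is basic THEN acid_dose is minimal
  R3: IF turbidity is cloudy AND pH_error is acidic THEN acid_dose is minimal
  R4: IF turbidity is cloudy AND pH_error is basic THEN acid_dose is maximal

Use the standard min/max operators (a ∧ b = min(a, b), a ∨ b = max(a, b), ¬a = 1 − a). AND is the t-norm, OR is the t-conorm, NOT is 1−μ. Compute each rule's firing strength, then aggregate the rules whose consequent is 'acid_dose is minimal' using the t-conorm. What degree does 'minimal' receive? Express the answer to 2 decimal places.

0.42

R1: cloudy=0.18, ¬basic=1−0.42=0.58; AND[min(a, b)] → w = 0.18
R2: murky=0.73, basic=0.42; AND[min(a, b)] → w = 0.42
R3: cloudy=0.18, acidic=0.10; AND[min(a, b)] → w = 0.10
R4: cloudy=0.18, basic=0.42; AND[min(a, b)] → w = 0.18
Rules with consequent 'minimal': {R2, R3} → strengths 0.42, 0.10
Aggregate via t-conorm [max(a, b)]: 0.42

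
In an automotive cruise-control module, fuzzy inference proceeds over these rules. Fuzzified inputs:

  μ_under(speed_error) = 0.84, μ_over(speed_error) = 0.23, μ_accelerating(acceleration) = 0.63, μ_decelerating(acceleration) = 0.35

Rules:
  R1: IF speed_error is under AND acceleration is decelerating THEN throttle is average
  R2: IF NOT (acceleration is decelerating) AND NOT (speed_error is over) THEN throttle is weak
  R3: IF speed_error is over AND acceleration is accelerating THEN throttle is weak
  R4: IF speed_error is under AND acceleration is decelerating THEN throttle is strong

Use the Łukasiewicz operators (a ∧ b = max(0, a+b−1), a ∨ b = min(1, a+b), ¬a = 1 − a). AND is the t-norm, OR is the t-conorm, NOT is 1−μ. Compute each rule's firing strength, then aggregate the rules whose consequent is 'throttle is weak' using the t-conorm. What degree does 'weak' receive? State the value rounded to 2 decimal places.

0.42

R1: under=0.84, decelerating=0.35; AND[max(0, a+b−1)] → w = 0.19
R2: ¬decelerating=1−0.35=0.65, ¬over=1−0.23=0.77; AND[max(0, a+b−1)] → w = 0.42
R3: over=0.23, accelerating=0.63; AND[max(0, a+b−1)] → w = 0.00
R4: under=0.84, decelerating=0.35; AND[max(0, a+b−1)] → w = 0.19
Rules with consequent 'weak': {R2, R3} → strengths 0.42, 0.00
Aggregate via t-conorm [min(1, a+b)]: 0.42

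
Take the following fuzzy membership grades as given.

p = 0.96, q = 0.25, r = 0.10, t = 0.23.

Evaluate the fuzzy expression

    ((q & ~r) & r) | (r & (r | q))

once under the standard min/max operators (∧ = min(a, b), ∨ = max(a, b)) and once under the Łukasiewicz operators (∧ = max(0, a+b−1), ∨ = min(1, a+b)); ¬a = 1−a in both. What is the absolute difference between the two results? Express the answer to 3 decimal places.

0.100

Under standard min/max:
  ~r = 1 − 0.10 = 0.90
  q & ~r = min(a, b) on (0.25, 0.90) = 0.25
  (q & ~r) & r = min(a, b) on (0.25, 0.10) = 0.10
  r | q = max(a, b) on (0.10, 0.25) = 0.25
  r & (r | q) = min(a, b) on (0.10, 0.25) = 0.10
  ((q & ~r) & r) | (r & (r | q)) = max(a, b) on (0.10, 0.10) = 0.10
  → value = 0.1000
Under Łukasiewicz:
  ~r = 1 − 0.10 = 0.90
  q & ~r = max(0, a+b−1) on (0.25, 0.90) = 0.15
  (q & ~r) & r = max(0, a+b−1) on (0.15, 0.10) = 0.00
  r | q = min(1, a+b) on (0.10, 0.25) = 0.35
  r & (r | q) = max(0, a+b−1) on (0.10, 0.35) = 0.00
  ((q & ~r) & r) | (r & (r | q)) = min(1, a+b) on (0.00, 0.00) = 0.00
  → value = 0.0000
|0.1000 − 0.0000| = 0.100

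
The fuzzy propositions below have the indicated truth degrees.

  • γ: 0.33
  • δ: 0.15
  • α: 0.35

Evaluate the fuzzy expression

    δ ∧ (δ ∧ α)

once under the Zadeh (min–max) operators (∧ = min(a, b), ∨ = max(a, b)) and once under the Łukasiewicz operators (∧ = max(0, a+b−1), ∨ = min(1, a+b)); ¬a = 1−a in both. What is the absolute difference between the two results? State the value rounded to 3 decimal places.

0.150

Under Zadeh (min–max):
  δ ∧ α = min(a, b) on (0.15, 0.35) = 0.15
  δ ∧ (δ ∧ α) = min(a, b) on (0.15, 0.15) = 0.15
  → value = 0.1500
Under Łukasiewicz:
  δ ∧ α = max(0, a+b−1) on (0.15, 0.35) = 0.00
  δ ∧ (δ ∧ α) = max(0, a+b−1) on (0.15, 0.00) = 0.00
  → value = 0.0000
|0.1500 − 0.0000| = 0.150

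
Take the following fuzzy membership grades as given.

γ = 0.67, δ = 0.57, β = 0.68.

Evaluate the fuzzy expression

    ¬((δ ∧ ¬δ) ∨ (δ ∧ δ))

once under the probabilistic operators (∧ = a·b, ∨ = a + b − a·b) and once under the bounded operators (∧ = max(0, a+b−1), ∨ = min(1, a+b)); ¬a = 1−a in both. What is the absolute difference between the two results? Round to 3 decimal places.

0.350

Under probabilistic:
  ¬δ = 1 − 0.5700 = 0.4300
  δ ∧ ¬δ = a·b on (0.5700, 0.4300) = 0.2451
  δ ∧ δ = a·b on (0.5700, 0.5700) = 0.3249
  (δ ∧ ¬δ) ∨ (δ ∧ δ) = a + b − a·b on (0.2451, 0.3249) = 0.4904
  ¬((δ ∧ ¬δ) ∨ (δ ∧ δ)) = 1 − 0.4904 = 0.5096
  → value = 0.5096
Under bounded:
  ¬δ = 1 − 0.57 = 0.43
  δ ∧ ¬δ = max(0, a+b−1) on (0.57, 0.43) = 0.00
  δ ∧ δ = max(0, a+b−1) on (0.57, 0.57) = 0.14
  (δ ∧ ¬δ) ∨ (δ ∧ δ) = min(1, a+b) on (0.00, 0.14) = 0.14
  ¬((δ ∧ ¬δ) ∨ (δ ∧ δ)) = 1 − 0.14 = 0.86
  → value = 0.8600
|0.5096 − 0.8600| = 0.350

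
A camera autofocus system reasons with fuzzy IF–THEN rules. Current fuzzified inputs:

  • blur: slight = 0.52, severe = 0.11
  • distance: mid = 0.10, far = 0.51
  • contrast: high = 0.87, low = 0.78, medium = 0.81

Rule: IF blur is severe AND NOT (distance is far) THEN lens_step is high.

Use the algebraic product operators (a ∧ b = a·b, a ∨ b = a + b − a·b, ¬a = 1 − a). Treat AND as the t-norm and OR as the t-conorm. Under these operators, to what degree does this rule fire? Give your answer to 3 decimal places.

0.054

firing strength: severe=0.11, ¬far=1−0.51=0.49; AND[a·b] → w = 0.0539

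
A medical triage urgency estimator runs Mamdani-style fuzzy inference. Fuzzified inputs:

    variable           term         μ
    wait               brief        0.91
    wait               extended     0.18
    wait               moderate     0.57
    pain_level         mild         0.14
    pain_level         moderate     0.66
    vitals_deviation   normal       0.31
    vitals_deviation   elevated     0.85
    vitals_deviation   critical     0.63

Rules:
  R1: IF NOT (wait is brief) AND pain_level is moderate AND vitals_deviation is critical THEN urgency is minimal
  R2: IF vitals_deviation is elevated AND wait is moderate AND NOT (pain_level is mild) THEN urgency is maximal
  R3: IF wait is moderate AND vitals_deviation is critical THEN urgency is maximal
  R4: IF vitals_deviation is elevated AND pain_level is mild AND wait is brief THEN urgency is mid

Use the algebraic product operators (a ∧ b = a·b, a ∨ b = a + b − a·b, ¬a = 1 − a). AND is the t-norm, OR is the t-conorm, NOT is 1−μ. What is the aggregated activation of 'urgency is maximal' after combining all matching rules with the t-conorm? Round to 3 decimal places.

R1: ¬brief=1−0.91=0.09, moderate=0.66, critical=0.63; AND[a·b] → w = 0.0374
R2: elevated=0.85, moderate=0.57, ¬mild=1−0.14=0.86; AND[a·b] → w = 0.4167
R3: moderate=0.57, critical=0.63; AND[a·b] → w = 0.3591
R4: elevated=0.85, mild=0.14, brief=0.91; AND[a·b] → w = 0.1083
Rules with consequent 'maximal': {R2, R3} → strengths 0.4167, 0.3591
Aggregate via t-conorm [a + b − a·b]: 0.6261

0.626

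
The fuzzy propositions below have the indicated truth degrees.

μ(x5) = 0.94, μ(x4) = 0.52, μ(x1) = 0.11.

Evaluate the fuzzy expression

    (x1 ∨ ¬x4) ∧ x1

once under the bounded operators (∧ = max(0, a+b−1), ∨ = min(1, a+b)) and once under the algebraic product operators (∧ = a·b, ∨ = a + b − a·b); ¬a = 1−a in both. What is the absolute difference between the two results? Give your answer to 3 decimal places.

Under bounded:
  ¬x4 = 1 − 0.52 = 0.48
  x1 ∨ ¬x4 = min(1, a+b) on (0.11, 0.48) = 0.59
  (x1 ∨ ¬x4) ∧ x1 = max(0, a+b−1) on (0.59, 0.11) = 0.00
  → value = 0.0000
Under algebraic product:
  ¬x4 = 1 − 0.5200 = 0.4800
  x1 ∨ ¬x4 = a + b − a·b on (0.1100, 0.4800) = 0.5372
  (x1 ∨ ¬x4) ∧ x1 = a·b on (0.5372, 0.1100) = 0.0591
  → value = 0.0591
|0.0000 − 0.0591| = 0.059

0.059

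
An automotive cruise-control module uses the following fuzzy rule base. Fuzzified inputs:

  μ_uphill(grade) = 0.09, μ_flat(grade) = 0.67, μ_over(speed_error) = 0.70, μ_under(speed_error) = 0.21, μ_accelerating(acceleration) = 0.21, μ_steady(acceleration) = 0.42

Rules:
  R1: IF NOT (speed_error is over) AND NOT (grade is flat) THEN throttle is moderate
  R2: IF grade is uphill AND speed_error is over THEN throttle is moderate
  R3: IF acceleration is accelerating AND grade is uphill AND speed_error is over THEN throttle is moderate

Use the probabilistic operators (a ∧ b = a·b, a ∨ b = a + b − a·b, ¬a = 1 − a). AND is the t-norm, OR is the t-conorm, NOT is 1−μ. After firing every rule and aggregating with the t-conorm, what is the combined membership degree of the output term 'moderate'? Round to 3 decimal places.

0.167

R1: ¬over=1−0.70=0.30, ¬flat=1−0.67=0.33; AND[a·b] → w = 0.0990
R2: uphill=0.09, over=0.70; AND[a·b] → w = 0.0630
R3: accelerating=0.21, uphill=0.09, over=0.70; AND[a·b] → w = 0.0132
Rules with consequent 'moderate': {R1, R2, R3} → strengths 0.0990, 0.0630, 0.0132
Aggregate via t-conorm [a + b − a·b]: 0.1669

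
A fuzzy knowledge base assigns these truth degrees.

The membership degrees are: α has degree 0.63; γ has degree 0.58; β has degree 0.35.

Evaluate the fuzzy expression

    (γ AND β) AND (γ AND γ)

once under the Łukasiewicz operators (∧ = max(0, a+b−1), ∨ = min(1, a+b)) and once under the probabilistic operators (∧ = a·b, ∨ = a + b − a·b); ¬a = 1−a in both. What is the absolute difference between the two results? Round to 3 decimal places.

Under Łukasiewicz:
  γ AND β = max(0, a+b−1) on (0.58, 0.35) = 0.00
  γ AND γ = max(0, a+b−1) on (0.58, 0.58) = 0.16
  (γ AND β) AND (γ AND γ) = max(0, a+b−1) on (0.00, 0.16) = 0.00
  → value = 0.0000
Under probabilistic:
  γ AND β = a·b on (0.5800, 0.3500) = 0.2030
  γ AND γ = a·b on (0.5800, 0.5800) = 0.3364
  (γ AND β) AND (γ AND γ) = a·b on (0.2030, 0.3364) = 0.0683
  → value = 0.0683
|0.0000 − 0.0683| = 0.068

0.068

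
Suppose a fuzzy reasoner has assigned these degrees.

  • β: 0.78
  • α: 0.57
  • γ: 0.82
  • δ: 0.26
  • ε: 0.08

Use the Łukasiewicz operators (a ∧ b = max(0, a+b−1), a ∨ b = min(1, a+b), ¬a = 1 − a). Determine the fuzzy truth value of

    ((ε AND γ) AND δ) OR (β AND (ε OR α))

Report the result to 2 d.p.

ε AND γ = max(0, a+b−1) on (0.08, 0.82) = 0.00
(ε AND γ) AND δ = max(0, a+b−1) on (0.00, 0.26) = 0.00
ε OR α = min(1, a+b) on (0.08, 0.57) = 0.65
β AND (ε OR α) = max(0, a+b−1) on (0.78, 0.65) = 0.43
((ε AND γ) AND δ) OR (β AND (ε OR α)) = min(1, a+b) on (0.00, 0.43) = 0.43

0.43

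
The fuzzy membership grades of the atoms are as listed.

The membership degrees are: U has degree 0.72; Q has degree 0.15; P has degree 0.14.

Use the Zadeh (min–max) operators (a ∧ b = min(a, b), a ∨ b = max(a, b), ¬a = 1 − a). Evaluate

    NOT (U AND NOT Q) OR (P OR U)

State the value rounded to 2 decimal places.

NOT Q = 1 − 0.15 = 0.85
U AND NOT Q = min(a, b) on (0.72, 0.85) = 0.72
NOT (U AND NOT Q) = 1 − 0.72 = 0.28
P OR U = max(a, b) on (0.14, 0.72) = 0.72
NOT (U AND NOT Q) OR (P OR U) = max(a, b) on (0.28, 0.72) = 0.72

0.72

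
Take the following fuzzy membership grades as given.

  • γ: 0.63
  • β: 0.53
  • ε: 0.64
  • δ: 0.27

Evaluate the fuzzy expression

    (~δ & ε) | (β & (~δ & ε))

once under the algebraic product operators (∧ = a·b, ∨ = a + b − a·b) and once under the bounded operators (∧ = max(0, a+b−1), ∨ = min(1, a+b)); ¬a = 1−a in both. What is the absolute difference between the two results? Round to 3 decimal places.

Under algebraic product:
  ~δ = 1 − 0.2700 = 0.7300
  ~δ & ε = a·b on (0.7300, 0.6400) = 0.4672
  ~δ = 1 − 0.2700 = 0.7300
  ~δ & ε = a·b on (0.7300, 0.6400) = 0.4672
  β & (~δ & ε) = a·b on (0.5300, 0.4672) = 0.2476
  (~δ & ε) | (β & (~δ & ε)) = a + b − a·b on (0.4672, 0.2476) = 0.5991
  → value = 0.5991
Under bounded:
  ~δ = 1 − 0.27 = 0.73
  ~δ & ε = max(0, a+b−1) on (0.73, 0.64) = 0.37
  ~δ = 1 − 0.27 = 0.73
  ~δ & ε = max(0, a+b−1) on (0.73, 0.64) = 0.37
  β & (~δ & ε) = max(0, a+b−1) on (0.53, 0.37) = 0.00
  (~δ & ε) | (β & (~δ & ε)) = min(1, a+b) on (0.37, 0.00) = 0.37
  → value = 0.3700
|0.5991 − 0.3700| = 0.229

0.229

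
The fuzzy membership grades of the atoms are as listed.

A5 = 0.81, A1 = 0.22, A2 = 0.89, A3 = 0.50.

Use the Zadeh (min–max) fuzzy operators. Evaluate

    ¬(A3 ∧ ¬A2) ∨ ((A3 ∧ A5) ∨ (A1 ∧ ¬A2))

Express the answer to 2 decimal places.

0.89

¬A2 = 1 − 0.89 = 0.11
A3 ∧ ¬A2 = min(a, b) on (0.50, 0.11) = 0.11
¬(A3 ∧ ¬A2) = 1 − 0.11 = 0.89
A3 ∧ A5 = min(a, b) on (0.50, 0.81) = 0.50
¬A2 = 1 − 0.89 = 0.11
A1 ∧ ¬A2 = min(a, b) on (0.22, 0.11) = 0.11
(A3 ∧ A5) ∨ (A1 ∧ ¬A2) = max(a, b) on (0.50, 0.11) = 0.50
¬(A3 ∧ ¬A2) ∨ ((A3 ∧ A5) ∨ (A1 ∧ ¬A2)) = max(a, b) on (0.89, 0.50) = 0.89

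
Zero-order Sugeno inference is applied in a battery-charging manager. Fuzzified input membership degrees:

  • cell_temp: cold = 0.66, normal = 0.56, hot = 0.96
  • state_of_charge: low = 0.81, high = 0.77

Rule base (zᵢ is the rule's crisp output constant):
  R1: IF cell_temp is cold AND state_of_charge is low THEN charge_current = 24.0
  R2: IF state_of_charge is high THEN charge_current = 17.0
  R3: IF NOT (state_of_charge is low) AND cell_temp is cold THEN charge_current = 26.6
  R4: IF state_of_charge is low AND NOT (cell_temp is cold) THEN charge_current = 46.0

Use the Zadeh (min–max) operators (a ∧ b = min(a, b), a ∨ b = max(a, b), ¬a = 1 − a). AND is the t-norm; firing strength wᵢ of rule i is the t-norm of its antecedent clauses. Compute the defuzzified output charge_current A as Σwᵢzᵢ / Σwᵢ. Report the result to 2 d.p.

25.32

R1 (z=24.0): cold=0.66, low=0.81; AND[min(a, b)] → w = 0.66
R2 (z=17.0): high=0.77 → w = 0.77
R3 (z=26.6): ¬low=1−0.81=0.19, cold=0.66; AND[min(a, b)] → w = 0.19
R4 (z=46.0): low=0.81, ¬cold=1−0.66=0.34; AND[min(a, b)] → w = 0.34
Weighted average = (0.66·24.0 + 0.77·17.0 + 0.19·26.6 + 0.34·46.0) / (0.66 + 0.77 + 0.19 + 0.34)
  = 49.6240 / 1.9600 = 25.32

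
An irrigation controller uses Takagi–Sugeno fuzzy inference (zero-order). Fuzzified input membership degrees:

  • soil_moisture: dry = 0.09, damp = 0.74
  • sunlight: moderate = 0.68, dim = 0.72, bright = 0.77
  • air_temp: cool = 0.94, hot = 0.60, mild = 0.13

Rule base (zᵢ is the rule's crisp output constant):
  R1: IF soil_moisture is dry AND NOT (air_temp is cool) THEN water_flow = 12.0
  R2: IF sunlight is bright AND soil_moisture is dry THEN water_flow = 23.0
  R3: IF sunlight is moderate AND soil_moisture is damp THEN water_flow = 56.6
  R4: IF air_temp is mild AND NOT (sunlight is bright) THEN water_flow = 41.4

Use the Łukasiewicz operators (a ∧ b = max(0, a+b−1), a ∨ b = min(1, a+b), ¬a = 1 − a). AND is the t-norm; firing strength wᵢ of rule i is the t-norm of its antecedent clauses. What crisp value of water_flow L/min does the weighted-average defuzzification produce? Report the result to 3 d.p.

56.600

R1 (z=12.0): dry=0.09, ¬cool=1−0.94=0.06; AND[max(0, a+b−1)] → w = 0.00
R2 (z=23.0): bright=0.77, dry=0.09; AND[max(0, a+b−1)] → w = 0.00
R3 (z=56.6): moderate=0.68, damp=0.74; AND[max(0, a+b−1)] → w = 0.42
R4 (z=41.4): mild=0.13, ¬bright=1−0.77=0.23; AND[max(0, a+b−1)] → w = 0.00
Weighted average = (0.00·12.0 + 0.00·23.0 + 0.42·56.6 + 0.00·41.4) / (0.00 + 0.00 + 0.42 + 0.00)
  = 23.7720 / 0.4200 = 56.600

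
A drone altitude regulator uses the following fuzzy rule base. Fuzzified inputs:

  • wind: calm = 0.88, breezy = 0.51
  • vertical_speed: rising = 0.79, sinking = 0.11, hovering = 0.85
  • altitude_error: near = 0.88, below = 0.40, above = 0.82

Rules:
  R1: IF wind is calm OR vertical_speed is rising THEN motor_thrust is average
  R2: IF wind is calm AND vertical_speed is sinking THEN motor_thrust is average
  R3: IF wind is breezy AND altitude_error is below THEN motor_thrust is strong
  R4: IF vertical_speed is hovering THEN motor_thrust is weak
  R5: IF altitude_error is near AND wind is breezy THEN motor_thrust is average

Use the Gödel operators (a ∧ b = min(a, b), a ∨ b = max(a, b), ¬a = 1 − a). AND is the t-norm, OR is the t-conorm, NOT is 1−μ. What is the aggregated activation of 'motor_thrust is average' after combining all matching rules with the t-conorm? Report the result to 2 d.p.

0.88

R1: calm=0.88, rising=0.79; OR[max(a, b)] → w = 0.88
R2: calm=0.88, sinking=0.11; AND[min(a, b)] → w = 0.11
R3: breezy=0.51, below=0.40; AND[min(a, b)] → w = 0.40
R4: hovering=0.85 → w = 0.85
R5: near=0.88, breezy=0.51; AND[min(a, b)] → w = 0.51
Rules with consequent 'average': {R1, R2, R5} → strengths 0.88, 0.11, 0.51
Aggregate via t-conorm [max(a, b)]: 0.88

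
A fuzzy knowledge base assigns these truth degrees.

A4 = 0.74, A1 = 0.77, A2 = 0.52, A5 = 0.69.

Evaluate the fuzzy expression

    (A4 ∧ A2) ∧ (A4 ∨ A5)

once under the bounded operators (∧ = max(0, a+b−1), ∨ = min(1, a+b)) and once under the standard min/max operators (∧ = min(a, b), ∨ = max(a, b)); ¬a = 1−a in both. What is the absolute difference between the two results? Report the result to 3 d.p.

0.260

Under bounded:
  A4 ∧ A2 = max(0, a+b−1) on (0.74, 0.52) = 0.26
  A4 ∨ A5 = min(1, a+b) on (0.74, 0.69) = 1.00
  (A4 ∧ A2) ∧ (A4 ∨ A5) = max(0, a+b−1) on (0.26, 1.00) = 0.26
  → value = 0.2600
Under standard min/max:
  A4 ∧ A2 = min(a, b) on (0.74, 0.52) = 0.52
  A4 ∨ A5 = max(a, b) on (0.74, 0.69) = 0.74
  (A4 ∧ A2) ∧ (A4 ∨ A5) = min(a, b) on (0.52, 0.74) = 0.52
  → value = 0.5200
|0.2600 − 0.5200| = 0.260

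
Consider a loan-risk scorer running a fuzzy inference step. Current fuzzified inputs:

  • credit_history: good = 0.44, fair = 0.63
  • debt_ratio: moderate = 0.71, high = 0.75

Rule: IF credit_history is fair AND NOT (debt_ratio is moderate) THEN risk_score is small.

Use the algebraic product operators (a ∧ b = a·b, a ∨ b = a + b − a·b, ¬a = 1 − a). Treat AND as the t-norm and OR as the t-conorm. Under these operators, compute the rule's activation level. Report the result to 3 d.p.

0.183

firing strength: fair=0.63, ¬moderate=1−0.71=0.29; AND[a·b] → w = 0.1827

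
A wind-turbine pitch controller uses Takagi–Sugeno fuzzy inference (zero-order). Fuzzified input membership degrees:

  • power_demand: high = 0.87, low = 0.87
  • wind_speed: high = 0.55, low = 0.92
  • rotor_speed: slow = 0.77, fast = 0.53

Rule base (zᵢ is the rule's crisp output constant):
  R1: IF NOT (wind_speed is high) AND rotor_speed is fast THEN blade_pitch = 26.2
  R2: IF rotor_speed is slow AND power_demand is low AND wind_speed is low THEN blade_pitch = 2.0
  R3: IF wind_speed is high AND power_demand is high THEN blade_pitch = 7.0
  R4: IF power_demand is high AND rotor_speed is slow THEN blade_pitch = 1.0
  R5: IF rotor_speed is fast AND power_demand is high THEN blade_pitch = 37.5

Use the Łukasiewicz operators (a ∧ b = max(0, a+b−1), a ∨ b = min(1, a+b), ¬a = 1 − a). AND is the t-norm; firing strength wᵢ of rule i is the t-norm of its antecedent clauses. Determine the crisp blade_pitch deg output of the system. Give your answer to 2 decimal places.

9.75

R1 (z=26.2): ¬high=1−0.55=0.45, fast=0.53; AND[max(0, a+b−1)] → w = 0.00
R2 (z=2.0): slow=0.77, low=0.87, low=0.92; AND[max(0, a+b−1)] → w = 0.56
R3 (z=7.0): high=0.55, high=0.87; AND[max(0, a+b−1)] → w = 0.42
R4 (z=1.0): high=0.87, slow=0.77; AND[max(0, a+b−1)] → w = 0.64
R5 (z=37.5): fast=0.53, high=0.87; AND[max(0, a+b−1)] → w = 0.40
Weighted average = (0.00·26.2 + 0.56·2.0 + 0.42·7.0 + 0.64·1.0 + 0.40·37.5) / (0.00 + 0.56 + 0.42 + 0.64 + 0.40)
  = 19.7000 / 2.0200 = 9.75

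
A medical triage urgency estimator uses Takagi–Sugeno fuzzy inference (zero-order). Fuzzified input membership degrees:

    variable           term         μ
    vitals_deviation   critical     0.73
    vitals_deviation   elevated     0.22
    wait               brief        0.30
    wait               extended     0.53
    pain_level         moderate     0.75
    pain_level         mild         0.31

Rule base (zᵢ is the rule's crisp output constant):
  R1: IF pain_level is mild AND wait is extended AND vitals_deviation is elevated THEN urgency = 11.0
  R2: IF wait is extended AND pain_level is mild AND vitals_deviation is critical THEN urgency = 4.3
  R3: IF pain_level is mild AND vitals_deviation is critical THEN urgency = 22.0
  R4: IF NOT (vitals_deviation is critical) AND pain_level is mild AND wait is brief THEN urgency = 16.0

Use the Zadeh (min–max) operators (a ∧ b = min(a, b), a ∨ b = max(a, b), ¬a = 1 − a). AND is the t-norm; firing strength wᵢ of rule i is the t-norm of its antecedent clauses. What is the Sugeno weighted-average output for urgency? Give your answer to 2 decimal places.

13.42

R1 (z=11.0): mild=0.31, extended=0.53, elevated=0.22; AND[min(a, b)] → w = 0.22
R2 (z=4.3): extended=0.53, mild=0.31, critical=0.73; AND[min(a, b)] → w = 0.31
R3 (z=22.0): mild=0.31, critical=0.73; AND[min(a, b)] → w = 0.31
R4 (z=16.0): ¬critical=1−0.73=0.27, mild=0.31, brief=0.30; AND[min(a, b)] → w = 0.27
Weighted average = (0.22·11.0 + 0.31·4.3 + 0.31·22.0 + 0.27·16.0) / (0.22 + 0.31 + 0.31 + 0.27)
  = 14.8930 / 1.1100 = 13.42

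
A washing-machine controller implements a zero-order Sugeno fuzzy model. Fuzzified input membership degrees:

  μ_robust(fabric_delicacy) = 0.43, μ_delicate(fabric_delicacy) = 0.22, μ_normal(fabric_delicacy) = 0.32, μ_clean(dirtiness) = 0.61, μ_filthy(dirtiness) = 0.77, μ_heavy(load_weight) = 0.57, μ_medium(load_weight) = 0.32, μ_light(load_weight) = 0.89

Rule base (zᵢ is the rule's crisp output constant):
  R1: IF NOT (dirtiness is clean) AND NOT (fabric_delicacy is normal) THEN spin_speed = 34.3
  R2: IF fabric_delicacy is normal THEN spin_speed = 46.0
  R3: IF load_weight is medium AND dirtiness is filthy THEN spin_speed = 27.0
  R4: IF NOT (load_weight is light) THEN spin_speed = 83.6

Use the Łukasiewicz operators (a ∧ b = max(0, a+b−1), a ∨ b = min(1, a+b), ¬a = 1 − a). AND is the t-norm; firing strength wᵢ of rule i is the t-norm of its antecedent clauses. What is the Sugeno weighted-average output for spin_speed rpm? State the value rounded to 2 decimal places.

48.72

R1 (z=34.3): ¬clean=1−0.61=0.39, ¬normal=1−0.32=0.68; AND[max(0, a+b−1)] → w = 0.07
R2 (z=46.0): normal=0.32 → w = 0.32
R3 (z=27.0): medium=0.32, filthy=0.77; AND[max(0, a+b−1)] → w = 0.09
R4 (z=83.6): ¬light=1−0.89=0.11 → w = 0.11
Weighted average = (0.07·34.3 + 0.32·46.0 + 0.09·27.0 + 0.11·83.6) / (0.07 + 0.32 + 0.09 + 0.11)
  = 28.7470 / 0.5900 = 48.72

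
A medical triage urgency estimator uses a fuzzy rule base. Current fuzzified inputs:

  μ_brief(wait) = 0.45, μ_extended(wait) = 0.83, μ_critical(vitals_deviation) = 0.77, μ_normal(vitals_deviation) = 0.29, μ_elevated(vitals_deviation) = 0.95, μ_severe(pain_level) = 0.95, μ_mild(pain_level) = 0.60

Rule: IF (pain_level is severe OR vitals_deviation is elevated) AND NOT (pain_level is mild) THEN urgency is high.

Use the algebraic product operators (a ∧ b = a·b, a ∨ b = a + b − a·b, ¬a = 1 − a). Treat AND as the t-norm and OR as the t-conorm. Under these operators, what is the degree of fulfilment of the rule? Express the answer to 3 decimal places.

0.399

firing strength: (severe=0.95 OR elevated=0.95) = 0.9975; AND[a·b] with ¬mild=1−0.60=0.40 → w = 0.3990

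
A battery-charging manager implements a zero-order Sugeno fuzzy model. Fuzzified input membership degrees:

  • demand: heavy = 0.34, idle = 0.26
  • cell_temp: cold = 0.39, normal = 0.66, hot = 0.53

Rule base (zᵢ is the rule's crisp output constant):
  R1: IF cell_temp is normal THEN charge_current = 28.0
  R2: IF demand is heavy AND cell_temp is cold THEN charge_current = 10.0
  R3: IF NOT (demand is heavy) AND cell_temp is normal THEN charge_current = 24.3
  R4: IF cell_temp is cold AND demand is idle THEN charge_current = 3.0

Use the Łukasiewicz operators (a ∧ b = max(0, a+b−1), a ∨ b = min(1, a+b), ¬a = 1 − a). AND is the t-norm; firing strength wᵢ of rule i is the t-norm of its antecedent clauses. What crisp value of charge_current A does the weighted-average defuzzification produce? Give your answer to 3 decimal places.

26.792

R1 (z=28.0): normal=0.66 → w = 0.66
R2 (z=10.0): heavy=0.34, cold=0.39; AND[max(0, a+b−1)] → w = 0.00
R3 (z=24.3): ¬heavy=1−0.34=0.66, normal=0.66; AND[max(0, a+b−1)] → w = 0.32
R4 (z=3.0): cold=0.39, idle=0.26; AND[max(0, a+b−1)] → w = 0.00
Weighted average = (0.66·28.0 + 0.00·10.0 + 0.32·24.3 + 0.00·3.0) / (0.66 + 0.00 + 0.32 + 0.00)
  = 26.2560 / 0.9800 = 26.792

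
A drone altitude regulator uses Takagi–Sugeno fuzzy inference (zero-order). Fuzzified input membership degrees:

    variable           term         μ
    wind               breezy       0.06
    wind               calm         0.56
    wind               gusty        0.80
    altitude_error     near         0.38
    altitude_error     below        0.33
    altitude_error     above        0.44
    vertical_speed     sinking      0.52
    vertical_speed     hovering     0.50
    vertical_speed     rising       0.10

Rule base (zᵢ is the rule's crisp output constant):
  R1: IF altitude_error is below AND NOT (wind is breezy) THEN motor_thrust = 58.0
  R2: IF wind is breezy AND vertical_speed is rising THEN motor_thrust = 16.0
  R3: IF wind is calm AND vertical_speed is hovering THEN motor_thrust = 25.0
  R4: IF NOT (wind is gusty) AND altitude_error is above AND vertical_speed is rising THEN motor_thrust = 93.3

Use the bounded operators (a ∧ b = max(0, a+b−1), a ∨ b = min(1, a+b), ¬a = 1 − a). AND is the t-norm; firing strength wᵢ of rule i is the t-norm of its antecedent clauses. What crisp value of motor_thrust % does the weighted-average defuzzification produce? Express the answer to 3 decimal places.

R1 (z=58.0): below=0.33, ¬breezy=1−0.06=0.94; AND[max(0, a+b−1)] → w = 0.27
R2 (z=16.0): breezy=0.06, rising=0.10; AND[max(0, a+b−1)] → w = 0.00
R3 (z=25.0): calm=0.56, hovering=0.50; AND[max(0, a+b−1)] → w = 0.06
R4 (z=93.3): ¬gusty=1−0.80=0.20, above=0.44, rising=0.10; AND[max(0, a+b−1)] → w = 0.00
Weighted average = (0.27·58.0 + 0.00·16.0 + 0.06·25.0 + 0.00·93.3) / (0.27 + 0.00 + 0.06 + 0.00)
  = 17.1600 / 0.3300 = 52.000

52.000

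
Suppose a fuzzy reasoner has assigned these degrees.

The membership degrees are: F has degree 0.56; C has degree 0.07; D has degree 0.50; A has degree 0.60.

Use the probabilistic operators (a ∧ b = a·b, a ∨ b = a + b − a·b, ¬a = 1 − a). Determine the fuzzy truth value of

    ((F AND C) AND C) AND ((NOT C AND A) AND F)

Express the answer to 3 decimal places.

F AND C = a·b on (0.5600, 0.0700) = 0.0392
(F AND C) AND C = a·b on (0.0392, 0.0700) = 0.0027
NOT C = 1 − 0.0700 = 0.9300
NOT C AND A = a·b on (0.9300, 0.6000) = 0.5580
(NOT C AND A) AND F = a·b on (0.5580, 0.5600) = 0.3125
((F AND C) AND C) AND ((NOT C AND A) AND F) = a·b on (0.0027, 0.3125) = 0.0009

0.001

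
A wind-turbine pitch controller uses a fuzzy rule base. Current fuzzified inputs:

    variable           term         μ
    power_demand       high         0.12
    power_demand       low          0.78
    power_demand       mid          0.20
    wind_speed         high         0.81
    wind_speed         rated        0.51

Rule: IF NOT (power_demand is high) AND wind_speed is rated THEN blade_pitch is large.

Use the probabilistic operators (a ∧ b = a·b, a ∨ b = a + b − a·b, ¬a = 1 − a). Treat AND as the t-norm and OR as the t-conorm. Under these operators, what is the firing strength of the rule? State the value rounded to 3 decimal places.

firing strength: ¬high=1−0.12=0.88, rated=0.51; AND[a·b] → w = 0.4488

0.449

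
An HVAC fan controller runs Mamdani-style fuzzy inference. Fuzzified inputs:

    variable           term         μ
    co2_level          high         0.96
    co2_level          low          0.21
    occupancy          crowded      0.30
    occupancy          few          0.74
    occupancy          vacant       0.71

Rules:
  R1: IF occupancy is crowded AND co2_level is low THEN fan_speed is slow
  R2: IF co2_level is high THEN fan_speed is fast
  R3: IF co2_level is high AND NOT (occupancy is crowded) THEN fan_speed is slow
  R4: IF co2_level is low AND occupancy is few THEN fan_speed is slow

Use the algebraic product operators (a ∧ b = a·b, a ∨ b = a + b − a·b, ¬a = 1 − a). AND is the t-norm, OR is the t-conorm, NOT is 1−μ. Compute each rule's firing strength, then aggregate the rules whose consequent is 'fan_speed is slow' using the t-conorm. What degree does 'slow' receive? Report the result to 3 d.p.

0.740

R1: crowded=0.30, low=0.21; AND[a·b] → w = 0.0630
R2: high=0.96 → w = 0.9600
R3: high=0.96, ¬crowded=1−0.30=0.70; AND[a·b] → w = 0.6720
R4: low=0.21, few=0.74; AND[a·b] → w = 0.1554
Rules with consequent 'slow': {R1, R3, R4} → strengths 0.0630, 0.6720, 0.1554
Aggregate via t-conorm [a + b − a·b]: 0.7404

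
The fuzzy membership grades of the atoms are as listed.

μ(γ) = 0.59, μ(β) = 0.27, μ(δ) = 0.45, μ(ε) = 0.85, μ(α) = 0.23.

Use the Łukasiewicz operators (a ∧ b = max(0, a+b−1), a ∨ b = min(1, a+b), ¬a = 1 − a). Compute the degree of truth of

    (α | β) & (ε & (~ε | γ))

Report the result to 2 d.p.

0.09

α | β = min(1, a+b) on (0.23, 0.27) = 0.50
~ε = 1 − 0.85 = 0.15
~ε | γ = min(1, a+b) on (0.15, 0.59) = 0.74
ε & (~ε | γ) = max(0, a+b−1) on (0.85, 0.74) = 0.59
(α | β) & (ε & (~ε | γ)) = max(0, a+b−1) on (0.50, 0.59) = 0.09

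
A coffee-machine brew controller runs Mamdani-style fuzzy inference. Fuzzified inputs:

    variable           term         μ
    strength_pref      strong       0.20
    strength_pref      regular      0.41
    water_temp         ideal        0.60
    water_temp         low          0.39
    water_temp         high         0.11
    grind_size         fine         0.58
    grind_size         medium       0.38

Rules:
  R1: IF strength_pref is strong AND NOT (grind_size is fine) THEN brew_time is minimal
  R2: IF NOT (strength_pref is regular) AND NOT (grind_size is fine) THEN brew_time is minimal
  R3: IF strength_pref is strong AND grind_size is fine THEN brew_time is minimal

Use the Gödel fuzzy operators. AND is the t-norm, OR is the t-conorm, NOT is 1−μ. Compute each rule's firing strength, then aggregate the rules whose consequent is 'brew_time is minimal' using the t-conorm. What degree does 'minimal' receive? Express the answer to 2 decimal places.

0.42

R1: strong=0.20, ¬fine=1−0.58=0.42; AND[min(a, b)] → w = 0.20
R2: ¬regular=1−0.41=0.59, ¬fine=1−0.58=0.42; AND[min(a, b)] → w = 0.42
R3: strong=0.20, fine=0.58; AND[min(a, b)] → w = 0.20
Rules with consequent 'minimal': {R1, R2, R3} → strengths 0.20, 0.42, 0.20
Aggregate via t-conorm [max(a, b)]: 0.42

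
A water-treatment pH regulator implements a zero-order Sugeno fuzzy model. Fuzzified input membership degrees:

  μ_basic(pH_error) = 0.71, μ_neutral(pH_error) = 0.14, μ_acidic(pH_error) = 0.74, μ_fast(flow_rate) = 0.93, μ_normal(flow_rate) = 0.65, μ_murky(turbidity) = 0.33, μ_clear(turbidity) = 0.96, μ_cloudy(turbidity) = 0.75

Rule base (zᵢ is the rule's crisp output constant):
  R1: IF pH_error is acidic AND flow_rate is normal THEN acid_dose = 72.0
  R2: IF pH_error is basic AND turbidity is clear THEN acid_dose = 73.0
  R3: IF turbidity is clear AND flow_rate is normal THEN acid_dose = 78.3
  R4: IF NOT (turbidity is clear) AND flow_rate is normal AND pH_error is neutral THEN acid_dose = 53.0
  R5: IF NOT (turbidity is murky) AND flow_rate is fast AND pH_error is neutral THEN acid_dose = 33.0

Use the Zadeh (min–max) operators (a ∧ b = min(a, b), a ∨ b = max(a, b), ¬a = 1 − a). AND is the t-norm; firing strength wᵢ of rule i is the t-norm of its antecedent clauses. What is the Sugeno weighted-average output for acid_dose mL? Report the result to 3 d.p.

R1 (z=72.0): acidic=0.74, normal=0.65; AND[min(a, b)] → w = 0.65
R2 (z=73.0): basic=0.71, clear=0.96; AND[min(a, b)] → w = 0.71
R3 (z=78.3): clear=0.96, normal=0.65; AND[min(a, b)] → w = 0.65
R4 (z=53.0): ¬clear=1−0.96=0.04, normal=0.65, neutral=0.14; AND[min(a, b)] → w = 0.04
R5 (z=33.0): ¬murky=1−0.33=0.67, fast=0.93, neutral=0.14; AND[min(a, b)] → w = 0.14
Weighted average = (0.65·72.0 + 0.71·73.0 + 0.65·78.3 + 0.04·53.0 + 0.14·33.0) / (0.65 + 0.71 + 0.65 + 0.04 + 0.14)
  = 156.2650 / 2.1900 = 71.354

71.354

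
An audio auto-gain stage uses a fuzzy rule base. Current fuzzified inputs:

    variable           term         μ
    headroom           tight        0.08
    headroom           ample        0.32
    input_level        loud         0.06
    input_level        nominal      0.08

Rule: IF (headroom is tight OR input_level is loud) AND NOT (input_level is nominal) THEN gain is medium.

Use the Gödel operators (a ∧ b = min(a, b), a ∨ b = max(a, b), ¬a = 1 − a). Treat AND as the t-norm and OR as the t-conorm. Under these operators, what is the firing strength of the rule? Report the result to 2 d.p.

0.08

firing strength: (tight=0.08 OR loud=0.06) = 0.08; AND[min(a, b)] with ¬nominal=1−0.08=0.92 → w = 0.08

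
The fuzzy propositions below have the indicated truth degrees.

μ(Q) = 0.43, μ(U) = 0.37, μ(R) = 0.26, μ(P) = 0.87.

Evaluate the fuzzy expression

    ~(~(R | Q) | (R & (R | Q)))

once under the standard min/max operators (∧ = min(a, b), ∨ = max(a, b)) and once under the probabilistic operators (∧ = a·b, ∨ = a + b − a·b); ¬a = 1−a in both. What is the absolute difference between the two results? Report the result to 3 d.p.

Under standard min/max:
  R | Q = max(a, b) on (0.26, 0.43) = 0.43
  ~(R | Q) = 1 − 0.43 = 0.57
  R | Q = max(a, b) on (0.26, 0.43) = 0.43
  R & (R | Q) = min(a, b) on (0.26, 0.43) = 0.26
  ~(R | Q) | (R & (R | Q)) = max(a, b) on (0.57, 0.26) = 0.57
  ~(~(R | Q) | (R & (R | Q))) = 1 − 0.57 = 0.43
  → value = 0.4300
Under probabilistic:
  R | Q = a + b − a·b on (0.2600, 0.4300) = 0.5782
  ~(R | Q) = 1 − 0.5782 = 0.4218
  R | Q = a + b − a·b on (0.2600, 0.4300) = 0.5782
  R & (R | Q) = a·b on (0.2600, 0.5782) = 0.1503
  ~(R | Q) | (R & (R | Q)) = a + b − a·b on (0.4218, 0.1503) = 0.5087
  ~(~(R | Q) | (R & (R | Q))) = 1 − 0.5087 = 0.4913
  → value = 0.4913
|0.4300 − 0.4913| = 0.061

0.061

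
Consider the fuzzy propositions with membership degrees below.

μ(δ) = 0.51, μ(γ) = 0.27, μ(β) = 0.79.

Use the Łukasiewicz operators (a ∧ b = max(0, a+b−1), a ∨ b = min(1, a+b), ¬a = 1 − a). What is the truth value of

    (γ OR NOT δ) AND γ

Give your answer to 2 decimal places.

0.03

NOT δ = 1 − 0.51 = 0.49
γ OR NOT δ = min(1, a+b) on (0.27, 0.49) = 0.76
(γ OR NOT δ) AND γ = max(0, a+b−1) on (0.76, 0.27) = 0.03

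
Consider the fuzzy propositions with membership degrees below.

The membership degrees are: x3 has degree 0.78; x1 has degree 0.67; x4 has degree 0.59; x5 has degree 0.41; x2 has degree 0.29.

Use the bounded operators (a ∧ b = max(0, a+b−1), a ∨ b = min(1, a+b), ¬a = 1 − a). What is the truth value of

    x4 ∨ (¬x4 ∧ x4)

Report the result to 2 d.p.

0.59

¬x4 = 1 − 0.59 = 0.41
¬x4 ∧ x4 = max(0, a+b−1) on (0.41, 0.59) = 0.00
x4 ∨ (¬x4 ∧ x4) = min(1, a+b) on (0.59, 0.00) = 0.59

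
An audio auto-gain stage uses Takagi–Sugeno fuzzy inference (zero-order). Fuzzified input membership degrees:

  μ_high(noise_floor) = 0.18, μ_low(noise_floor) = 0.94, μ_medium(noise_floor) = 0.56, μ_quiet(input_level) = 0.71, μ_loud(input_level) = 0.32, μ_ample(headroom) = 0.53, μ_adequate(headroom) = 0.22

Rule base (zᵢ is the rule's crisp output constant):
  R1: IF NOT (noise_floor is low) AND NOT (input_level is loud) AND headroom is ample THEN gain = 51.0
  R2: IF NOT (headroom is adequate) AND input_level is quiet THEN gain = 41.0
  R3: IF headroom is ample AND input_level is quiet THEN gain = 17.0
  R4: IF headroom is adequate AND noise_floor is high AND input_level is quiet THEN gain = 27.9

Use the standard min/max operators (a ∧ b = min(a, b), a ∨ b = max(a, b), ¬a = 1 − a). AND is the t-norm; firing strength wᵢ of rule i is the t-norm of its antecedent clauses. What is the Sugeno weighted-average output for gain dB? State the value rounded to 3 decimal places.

R1 (z=51.0): ¬low=1−0.94=0.06, ¬loud=1−0.32=0.68, ample=0.53; AND[min(a, b)] → w = 0.06
R2 (z=41.0): ¬adequate=1−0.22=0.78, quiet=0.71; AND[min(a, b)] → w = 0.71
R3 (z=17.0): ample=0.53, quiet=0.71; AND[min(a, b)] → w = 0.53
R4 (z=27.9): adequate=0.22, high=0.18, quiet=0.71; AND[min(a, b)] → w = 0.18
Weighted average = (0.06·51.0 + 0.71·41.0 + 0.53·17.0 + 0.18·27.9) / (0.06 + 0.71 + 0.53 + 0.18)
  = 46.2020 / 1.4800 = 31.218

31.218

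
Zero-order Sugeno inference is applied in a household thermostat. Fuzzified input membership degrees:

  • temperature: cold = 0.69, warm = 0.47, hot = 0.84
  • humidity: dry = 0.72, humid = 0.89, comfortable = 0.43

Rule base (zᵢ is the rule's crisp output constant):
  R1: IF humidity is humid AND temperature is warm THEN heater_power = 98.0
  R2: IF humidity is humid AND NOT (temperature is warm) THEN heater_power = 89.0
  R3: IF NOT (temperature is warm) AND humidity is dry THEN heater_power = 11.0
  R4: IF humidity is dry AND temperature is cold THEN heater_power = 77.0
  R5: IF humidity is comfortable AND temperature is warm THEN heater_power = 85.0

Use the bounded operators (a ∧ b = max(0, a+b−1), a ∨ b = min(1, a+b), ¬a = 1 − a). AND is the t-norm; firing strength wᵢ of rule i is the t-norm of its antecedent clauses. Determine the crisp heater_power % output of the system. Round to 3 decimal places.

74.292

R1 (z=98.0): humid=0.89, warm=0.47; AND[max(0, a+b−1)] → w = 0.36
R2 (z=89.0): humid=0.89, ¬warm=1−0.47=0.53; AND[max(0, a+b−1)] → w = 0.42
R3 (z=11.0): ¬warm=1−0.47=0.53, dry=0.72; AND[max(0, a+b−1)] → w = 0.25
R4 (z=77.0): dry=0.72, cold=0.69; AND[max(0, a+b−1)] → w = 0.41
R5 (z=85.0): comfortable=0.43, warm=0.47; AND[max(0, a+b−1)] → w = 0.00
Weighted average = (0.36·98.0 + 0.42·89.0 + 0.25·11.0 + 0.41·77.0 + 0.00·85.0) / (0.36 + 0.42 + 0.25 + 0.41 + 0.00)
  = 106.9800 / 1.4400 = 74.292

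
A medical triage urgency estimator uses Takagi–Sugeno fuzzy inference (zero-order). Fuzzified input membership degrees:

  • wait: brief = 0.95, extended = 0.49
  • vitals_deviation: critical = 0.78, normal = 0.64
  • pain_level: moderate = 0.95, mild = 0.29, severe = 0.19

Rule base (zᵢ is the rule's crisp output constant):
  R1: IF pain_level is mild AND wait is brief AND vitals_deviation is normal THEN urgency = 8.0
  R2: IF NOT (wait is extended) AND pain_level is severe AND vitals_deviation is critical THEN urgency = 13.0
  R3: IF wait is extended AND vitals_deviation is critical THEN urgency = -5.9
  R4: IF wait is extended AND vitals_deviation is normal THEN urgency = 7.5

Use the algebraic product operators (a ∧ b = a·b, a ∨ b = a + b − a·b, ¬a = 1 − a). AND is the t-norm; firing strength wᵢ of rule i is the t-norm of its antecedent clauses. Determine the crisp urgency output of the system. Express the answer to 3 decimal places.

2.628

R1 (z=8.0): mild=0.29, brief=0.95, normal=0.64; AND[a·b] → w = 0.1763
R2 (z=13.0): ¬extended=1−0.49=0.51, severe=0.19, critical=0.78; AND[a·b] → w = 0.0756
R3 (z=-5.9): extended=0.49, critical=0.78; AND[a·b] → w = 0.3822
R4 (z=7.5): extended=0.49, normal=0.64; AND[a·b] → w = 0.3136
Weighted average = (0.1763·8.0 + 0.0756·13.0 + 0.3822·-5.9 + 0.3136·7.5) / (0.1763 + 0.0756 + 0.3822 + 0.3136)
  = 2.4901 / 0.9477 = 2.628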